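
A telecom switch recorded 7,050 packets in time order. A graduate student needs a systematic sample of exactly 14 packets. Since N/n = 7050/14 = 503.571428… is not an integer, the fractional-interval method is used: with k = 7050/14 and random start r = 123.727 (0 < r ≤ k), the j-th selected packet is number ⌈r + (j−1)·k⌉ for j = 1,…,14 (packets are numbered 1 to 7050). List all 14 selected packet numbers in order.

124, 628, 1131, 1635, 2139, 2642, 3146, 3649, 4153, 4656, 5160, 5664, 6167, 6671

j=1: r + 0k = 123.727 → ⌈·⌉ = 124
j=2: r + 1k = 627.298428… → ⌈·⌉ = 628
j=3: r + 2k = 1130.869857… → ⌈·⌉ = 1131
j=4: r + 3k = 1634.441285… → ⌈·⌉ = 1635
j=5: r + 4k = 2138.012714… → ⌈·⌉ = 2139
j=6: r + 5k = 2641.584142… → ⌈·⌉ = 2642
j=7: r + 6k = 3145.155571… → ⌈·⌉ = 3146
j=8: r + 7k = 3648.727 → ⌈·⌉ = 3649
j=9: r + 8k = 4152.298428… → ⌈·⌉ = 4153
j=10: r + 9k = 4655.869857… → ⌈·⌉ = 4656
j=11: r + 10k = 5159.441285… → ⌈·⌉ = 5160
j=12: r + 11k = 5663.012714… → ⌈·⌉ = 5664
j=13: r + 12k = 6166.584142… → ⌈·⌉ = 6167
j=14: r + 13k = 6670.155571… → ⌈·⌉ = 6671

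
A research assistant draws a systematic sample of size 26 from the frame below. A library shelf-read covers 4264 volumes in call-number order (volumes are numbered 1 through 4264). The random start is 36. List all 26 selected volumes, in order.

36, 200, 364, 528, 692, 856, 1020, 1184, 1348, 1512, 1676, 1840, 2004, 2168, 2332, 2496, 2660, 2824, 2988, 3152, 3316, 3480, 3644, 3808, 3972, 4136

k = N/n = 4264/26 = 164
volume 1: 36
volume 2: 36 + 164 = 200
volume 3: 200 + 164 = 364
volume 4: 364 + 164 = 528
volume 5: 528 + 164 = 692
volume 6: 692 + 164 = 856
volume 7: 856 + 164 = 1020
volume 8: 1020 + 164 = 1184
volume 9: 1184 + 164 = 1348
volume 10: 1348 + 164 = 1512
volume 11: 1512 + 164 = 1676
volume 12: 1676 + 164 = 1840
volume 13: 1840 + 164 = 2004
volume 14: 2004 + 164 = 2168
volume 15: 2168 + 164 = 2332
volume 16: 2332 + 164 = 2496
volume 17: 2496 + 164 = 2660
volume 18: 2660 + 164 = 2824
volume 19: 2824 + 164 = 2988
volume 20: 2988 + 164 = 3152
volume 21: 3152 + 164 = 3316
volume 22: 3316 + 164 = 3480
volume 23: 3480 + 164 = 3644
volume 24: 3644 + 164 = 3808
volume 25: 3808 + 164 = 3972
volume 26: 3972 + 164 = 4136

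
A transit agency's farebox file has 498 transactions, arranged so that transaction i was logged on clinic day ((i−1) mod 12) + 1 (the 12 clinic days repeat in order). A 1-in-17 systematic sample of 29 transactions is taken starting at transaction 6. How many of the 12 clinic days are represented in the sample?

Consecutive selections differ by k = 17, so their clinic day numbers differ by 17 mod 12 = 5.
gcd(17, 12) = 1, so the sample visits 12/1 = 12 distinct residues mod 12.
Start 6 is clinic day 6; the clinic days hit are 1, 2, 3, 4, 5, 6, 7, 8, 9, 10, 11, 12.

12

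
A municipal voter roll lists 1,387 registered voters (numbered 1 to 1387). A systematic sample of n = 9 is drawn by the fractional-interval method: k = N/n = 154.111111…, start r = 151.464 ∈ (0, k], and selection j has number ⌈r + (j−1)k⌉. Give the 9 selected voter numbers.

j=1: r + 0k = 151.464 → ⌈·⌉ = 152
j=2: r + 1k = 305.575111… → ⌈·⌉ = 306
j=3: r + 2k = 459.686222… → ⌈·⌉ = 460
j=4: r + 3k = 613.797333… → ⌈·⌉ = 614
j=5: r + 4k = 767.908444… → ⌈·⌉ = 768
j=6: r + 5k = 922.019555… → ⌈·⌉ = 923
j=7: r + 6k = 1076.130666… → ⌈·⌉ = 1077
j=8: r + 7k = 1230.241777… → ⌈·⌉ = 1231
j=9: r + 8k = 1384.352888… → ⌈·⌉ = 1385

152, 306, 460, 614, 768, 923, 1077, 1231, 1385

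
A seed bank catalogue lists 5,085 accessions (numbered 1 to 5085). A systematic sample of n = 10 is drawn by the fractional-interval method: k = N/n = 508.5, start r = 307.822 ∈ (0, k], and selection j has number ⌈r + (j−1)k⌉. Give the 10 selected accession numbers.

308, 817, 1325, 1834, 2342, 2851, 3359, 3868, 4376, 4885

j=1: r + 0k = 307.822 → ⌈·⌉ = 308
j=2: r + 1k = 816.322 → ⌈·⌉ = 817
j=3: r + 2k = 1324.822 → ⌈·⌉ = 1325
j=4: r + 3k = 1833.322 → ⌈·⌉ = 1834
j=5: r + 4k = 2341.822 → ⌈·⌉ = 2342
j=6: r + 5k = 2850.322 → ⌈·⌉ = 2851
j=7: r + 6k = 3358.822 → ⌈·⌉ = 3359
j=8: r + 7k = 3867.322 → ⌈·⌉ = 3868
j=9: r + 8k = 4375.822 → ⌈·⌉ = 4376
j=10: r + 9k = 4884.322 → ⌈·⌉ = 4885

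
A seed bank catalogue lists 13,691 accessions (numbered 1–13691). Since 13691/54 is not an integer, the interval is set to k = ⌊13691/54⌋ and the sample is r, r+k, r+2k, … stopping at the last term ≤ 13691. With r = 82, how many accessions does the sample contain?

54

k = ⌊13691/54⌋ = 253
Achieved size = ⌊(13691 − 82)/253⌋ + 1 = ⌊13609/253⌋ + 1 = 53 + 1 = 54
(last selection: 82 + 53×253 = 13491 ≤ 13691; next would be 13744 > 13691)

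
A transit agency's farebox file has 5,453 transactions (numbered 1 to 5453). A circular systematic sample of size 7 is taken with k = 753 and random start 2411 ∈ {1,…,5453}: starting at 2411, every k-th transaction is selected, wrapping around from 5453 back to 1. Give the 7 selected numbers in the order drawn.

Selection 1: 2411
Selection 2: 2411 + 753 = 3164
Selection 3: 3164 + 753 = 3917
Selection 4: 3917 + 753 = 4670
Selection 5: 4670 + 753 = 5423
Selection 6: 5423 + 753 = 6176 → 6176 − 5453 = 723
Selection 7: 723 + 753 = 1476

2411, 3164, 3917, 4670, 5423, 723, 1476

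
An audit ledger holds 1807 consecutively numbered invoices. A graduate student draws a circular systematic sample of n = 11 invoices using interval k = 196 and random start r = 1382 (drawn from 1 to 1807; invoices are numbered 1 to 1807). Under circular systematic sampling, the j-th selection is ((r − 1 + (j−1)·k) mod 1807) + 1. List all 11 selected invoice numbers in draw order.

1382, 1578, 1774, 163, 359, 555, 751, 947, 1143, 1339, 1535

Selection 1: 1382
Selection 2: 1382 + 196 = 1578
Selection 3: 1578 + 196 = 1774
Selection 4: 1774 + 196 = 1970 → 1970 − 1807 = 163
Selection 5: 163 + 196 = 359
Selection 6: 359 + 196 = 555
Selection 7: 555 + 196 = 751
Selection 8: 751 + 196 = 947
Selection 9: 947 + 196 = 1143
Selection 10: 1143 + 196 = 1339
Selection 11: 1339 + 196 = 1535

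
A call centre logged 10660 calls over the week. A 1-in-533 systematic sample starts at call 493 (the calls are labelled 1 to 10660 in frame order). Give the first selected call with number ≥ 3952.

4224

k = 533
Steps past start: ⌈(3952 − 493)/533⌉ = ⌈3459/533⌉ = 7
Selected call: 493 + 7×533 = 4224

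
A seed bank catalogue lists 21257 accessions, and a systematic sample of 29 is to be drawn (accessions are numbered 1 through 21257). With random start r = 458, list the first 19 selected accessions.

458, 1191, 1924, 2657, 3390, 4123, 4856, 5589, 6322, 7055, 7788, 8521, 9254, 9987, 10720, 11453, 12186, 12919, 13652

k = N/n = 21257/29 = 733
accession 1: 458
accession 2: 458 + 733 = 1191
accession 3: 1191 + 733 = 1924
accession 4: 1924 + 733 = 2657
accession 5: 2657 + 733 = 3390
accession 6: 3390 + 733 = 4123
accession 7: 4123 + 733 = 4856
accession 8: 4856 + 733 = 5589
accession 9: 5589 + 733 = 6322
accession 10: 6322 + 733 = 7055
accession 11: 7055 + 733 = 7788
accession 12: 7788 + 733 = 8521
accession 13: 8521 + 733 = 9254
accession 14: 9254 + 733 = 9987
accession 15: 9987 + 733 = 10720
accession 16: 10720 + 733 = 11453
accession 17: 11453 + 733 = 12186
accession 18: 12186 + 733 = 12919
accession 19: 12919 + 733 = 13652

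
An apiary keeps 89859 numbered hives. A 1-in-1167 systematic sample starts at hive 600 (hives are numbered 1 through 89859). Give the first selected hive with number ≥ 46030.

46113

k = 1167
Steps past start: ⌈(46030 − 600)/1167⌉ = ⌈45430/1167⌉ = 39
Selected hive: 600 + 39×1167 = 46113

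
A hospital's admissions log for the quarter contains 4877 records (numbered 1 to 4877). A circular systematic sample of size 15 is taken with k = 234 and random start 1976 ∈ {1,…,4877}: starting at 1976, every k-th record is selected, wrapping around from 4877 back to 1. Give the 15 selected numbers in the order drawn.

Selection 1: 1976
Selection 2: 1976 + 234 = 2210
Selection 3: 2210 + 234 = 2444
Selection 4: 2444 + 234 = 2678
Selection 5: 2678 + 234 = 2912
Selection 6: 2912 + 234 = 3146
Selection 7: 3146 + 234 = 3380
Selection 8: 3380 + 234 = 3614
Selection 9: 3614 + 234 = 3848
Selection 10: 3848 + 234 = 4082
Selection 11: 4082 + 234 = 4316
Selection 12: 4316 + 234 = 4550
Selection 13: 4550 + 234 = 4784
Selection 14: 4784 + 234 = 5018 → 5018 − 4877 = 141
Selection 15: 141 + 234 = 375

1976, 2210, 2444, 2678, 2912, 3146, 3380, 3614, 3848, 4082, 4316, 4550, 4784, 141, 375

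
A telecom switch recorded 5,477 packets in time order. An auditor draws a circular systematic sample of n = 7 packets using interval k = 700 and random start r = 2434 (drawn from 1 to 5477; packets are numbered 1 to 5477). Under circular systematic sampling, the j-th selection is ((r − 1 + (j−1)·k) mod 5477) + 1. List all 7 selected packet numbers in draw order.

2434, 3134, 3834, 4534, 5234, 457, 1157

Selection 1: 2434
Selection 2: 2434 + 700 = 3134
Selection 3: 3134 + 700 = 3834
Selection 4: 3834 + 700 = 4534
Selection 5: 4534 + 700 = 5234
Selection 6: 5234 + 700 = 5934 → 5934 − 5477 = 457
Selection 7: 457 + 700 = 1157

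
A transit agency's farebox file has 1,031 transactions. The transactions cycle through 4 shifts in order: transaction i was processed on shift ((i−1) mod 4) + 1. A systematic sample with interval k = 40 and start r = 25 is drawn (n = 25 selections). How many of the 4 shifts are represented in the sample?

Consecutive selections differ by k = 40, so their shift numbers differ by 40 mod 4 = 0.
gcd(40, 4) = 4, so the sample visits 4/4 = 1 distinct residues mod 4.
Start 25 is shift 1; the shifts hit are 1.

1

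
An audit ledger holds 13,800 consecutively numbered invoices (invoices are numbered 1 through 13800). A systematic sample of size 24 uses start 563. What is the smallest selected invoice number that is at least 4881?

5163

k = 13800/24 = 575
Steps past start: ⌈(4881 − 563)/575⌉ = ⌈4318/575⌉ = 8
Selected invoice: 563 + 8×575 = 5163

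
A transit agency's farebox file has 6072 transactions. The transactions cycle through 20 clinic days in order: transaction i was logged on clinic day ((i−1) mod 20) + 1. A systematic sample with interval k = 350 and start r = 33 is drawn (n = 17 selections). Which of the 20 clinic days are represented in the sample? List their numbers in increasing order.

Consecutive selections differ by k = 350, so their clinic day numbers differ by 350 mod 20 = 10.
gcd(350, 20) = 10, so the sample visits 20/10 = 2 distinct residues mod 20.
Start 33 is clinic day 13; the clinic days hit are 3, 13.

3, 13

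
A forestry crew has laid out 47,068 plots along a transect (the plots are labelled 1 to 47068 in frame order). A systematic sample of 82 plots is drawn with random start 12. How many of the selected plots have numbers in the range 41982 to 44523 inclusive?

k = 47068/82 = 574
First selection ≥ 41982: 12 + ⌈(41982−12)/574⌉·574 = 12 + 74×574 = 42488
Last selection ≤ 44523: 12 + ⌊(44523−12)/574⌋·574 = 12 + 77×574 = 44210
Count = 77 − 74 + 1 = 4

4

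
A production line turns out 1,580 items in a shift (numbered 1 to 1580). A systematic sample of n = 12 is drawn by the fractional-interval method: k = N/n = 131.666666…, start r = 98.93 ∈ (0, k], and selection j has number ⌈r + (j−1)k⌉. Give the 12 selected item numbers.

j=1: r + 0k = 98.93 → ⌈·⌉ = 99
j=2: r + 1k = 230.596666… → ⌈·⌉ = 231
j=3: r + 2k = 362.263333… → ⌈·⌉ = 363
j=4: r + 3k = 493.93 → ⌈·⌉ = 494
j=5: r + 4k = 625.596666… → ⌈·⌉ = 626
j=6: r + 5k = 757.263333… → ⌈·⌉ = 758
j=7: r + 6k = 888.93 → ⌈·⌉ = 889
j=8: r + 7k = 1020.596666… → ⌈·⌉ = 1021
j=9: r + 8k = 1152.263333… → ⌈·⌉ = 1153
j=10: r + 9k = 1283.93 → ⌈·⌉ = 1284
j=11: r + 10k = 1415.596666… → ⌈·⌉ = 1416
j=12: r + 11k = 1547.263333… → ⌈·⌉ = 1548

99, 231, 363, 494, 626, 758, 889, 1021, 1153, 1284, 1416, 1548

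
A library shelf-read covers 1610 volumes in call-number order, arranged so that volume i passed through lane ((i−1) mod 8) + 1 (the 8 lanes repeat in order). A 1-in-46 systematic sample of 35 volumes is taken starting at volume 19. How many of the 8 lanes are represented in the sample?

Consecutive selections differ by k = 46, so their lane numbers differ by 46 mod 8 = 6.
gcd(46, 8) = 2, so the sample visits 8/2 = 4 distinct residues mod 8.
Start 19 is lane 3; the lanes hit are 1, 3, 5, 7.

4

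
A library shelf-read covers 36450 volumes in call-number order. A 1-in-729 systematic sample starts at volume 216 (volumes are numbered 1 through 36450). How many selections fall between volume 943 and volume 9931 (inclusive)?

13

k = 729
First selection ≥ 943: 216 + ⌈(943−216)/729⌉·729 = 216 + 1×729 = 945
Last selection ≤ 9931: 216 + ⌊(9931−216)/729⌋·729 = 216 + 13×729 = 9693
Count = 13 − 1 + 1 = 13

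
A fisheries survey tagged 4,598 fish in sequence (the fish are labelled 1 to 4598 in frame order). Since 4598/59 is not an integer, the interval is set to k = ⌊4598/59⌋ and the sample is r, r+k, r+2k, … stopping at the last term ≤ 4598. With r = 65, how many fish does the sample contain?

59

k = ⌊4598/59⌋ = 77
Achieved size = ⌊(4598 − 65)/77⌋ + 1 = ⌊4533/77⌋ + 1 = 58 + 1 = 59
(last selection: 65 + 58×77 = 4531 ≤ 4598; next would be 4608 > 4598)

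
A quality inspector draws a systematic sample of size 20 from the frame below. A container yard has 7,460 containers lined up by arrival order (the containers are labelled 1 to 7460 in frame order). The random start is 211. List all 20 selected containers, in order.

211, 584, 957, 1330, 1703, 2076, 2449, 2822, 3195, 3568, 3941, 4314, 4687, 5060, 5433, 5806, 6179, 6552, 6925, 7298

k = N/n = 7460/20 = 373
container 1: 211
container 2: 211 + 373 = 584
container 3: 584 + 373 = 957
container 4: 957 + 373 = 1330
container 5: 1330 + 373 = 1703
container 6: 1703 + 373 = 2076
container 7: 2076 + 373 = 2449
container 8: 2449 + 373 = 2822
container 9: 2822 + 373 = 3195
container 10: 3195 + 373 = 3568
container 11: 3568 + 373 = 3941
container 12: 3941 + 373 = 4314
container 13: 4314 + 373 = 4687
container 14: 4687 + 373 = 5060
container 15: 5060 + 373 = 5433
container 16: 5433 + 373 = 5806
container 17: 5806 + 373 = 6179
container 18: 6179 + 373 = 6552
container 19: 6552 + 373 = 6925
container 20: 6925 + 373 = 7298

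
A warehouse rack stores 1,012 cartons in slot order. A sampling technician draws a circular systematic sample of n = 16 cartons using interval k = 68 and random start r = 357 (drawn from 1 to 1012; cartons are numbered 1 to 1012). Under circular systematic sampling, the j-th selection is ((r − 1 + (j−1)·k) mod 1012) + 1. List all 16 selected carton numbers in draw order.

Selection 1: 357
Selection 2: 357 + 68 = 425
Selection 3: 425 + 68 = 493
Selection 4: 493 + 68 = 561
Selection 5: 561 + 68 = 629
Selection 6: 629 + 68 = 697
Selection 7: 697 + 68 = 765
Selection 8: 765 + 68 = 833
Selection 9: 833 + 68 = 901
Selection 10: 901 + 68 = 969
Selection 11: 969 + 68 = 1037 → 1037 − 1012 = 25
Selection 12: 25 + 68 = 93
Selection 13: 93 + 68 = 161
Selection 14: 161 + 68 = 229
Selection 15: 229 + 68 = 297
Selection 16: 297 + 68 = 365

357, 425, 493, 561, 629, 697, 765, 833, 901, 969, 25, 93, 161, 229, 297, 365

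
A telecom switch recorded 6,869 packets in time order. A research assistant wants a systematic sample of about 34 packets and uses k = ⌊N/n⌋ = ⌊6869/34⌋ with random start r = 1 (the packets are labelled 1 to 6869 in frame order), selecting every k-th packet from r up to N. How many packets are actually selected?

35

k = ⌊6869/34⌋ = 202
Achieved size = ⌊(6869 − 1)/202⌋ + 1 = ⌊6868/202⌋ + 1 = 34 + 1 = 35
(last selection: 1 + 34×202 = 6869 ≤ 6869; next would be 7071 > 6869)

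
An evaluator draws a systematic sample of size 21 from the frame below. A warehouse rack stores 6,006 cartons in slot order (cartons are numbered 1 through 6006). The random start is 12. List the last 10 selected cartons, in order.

3158, 3444, 3730, 4016, 4302, 4588, 4874, 5160, 5446, 5732

k = N/n = 6006/21 = 286
12th selection = 12 + 11×286 = 3158
13th: 3158 + 286 = 3444
14th: 3444 + 286 = 3730
15th: 3730 + 286 = 4016
16th: 4016 + 286 = 4302
17th: 4302 + 286 = 4588
18th: 4588 + 286 = 4874
19th: 4874 + 286 = 5160
20th: 5160 + 286 = 5446
21st: 5446 + 286 = 5732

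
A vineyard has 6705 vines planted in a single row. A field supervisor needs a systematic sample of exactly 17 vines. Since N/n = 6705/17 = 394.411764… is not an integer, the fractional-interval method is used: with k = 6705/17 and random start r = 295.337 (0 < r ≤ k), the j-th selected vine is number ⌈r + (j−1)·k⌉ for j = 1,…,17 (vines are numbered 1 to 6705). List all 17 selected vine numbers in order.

j=1: r + 0k = 295.337 → ⌈·⌉ = 296
j=2: r + 1k = 689.748764… → ⌈·⌉ = 690
j=3: r + 2k = 1084.160529… → ⌈·⌉ = 1085
j=4: r + 3k = 1478.572294… → ⌈·⌉ = 1479
j=5: r + 4k = 1872.984058… → ⌈·⌉ = 1873
j=6: r + 5k = 2267.395823… → ⌈·⌉ = 2268
j=7: r + 6k = 2661.807588… → ⌈·⌉ = 2662
j=8: r + 7k = 3056.219352… → ⌈·⌉ = 3057
j=9: r + 8k = 3450.631117… → ⌈·⌉ = 3451
j=10: r + 9k = 3845.042882… → ⌈·⌉ = 3846
j=11: r + 10k = 4239.454647… → ⌈·⌉ = 4240
j=12: r + 11k = 4633.866411… → ⌈·⌉ = 4634
j=13: r + 12k = 5028.278176… → ⌈·⌉ = 5029
j=14: r + 13k = 5422.689941… → ⌈·⌉ = 5423
j=15: r + 14k = 5817.101705… → ⌈·⌉ = 5818
j=16: r + 15k = 6211.513470… → ⌈·⌉ = 6212
j=17: r + 16k = 6605.925235… → ⌈·⌉ = 6606

296, 690, 1085, 1479, 1873, 2268, 2662, 3057, 3451, 3846, 4240, 4634, 5029, 5423, 5818, 6212, 6606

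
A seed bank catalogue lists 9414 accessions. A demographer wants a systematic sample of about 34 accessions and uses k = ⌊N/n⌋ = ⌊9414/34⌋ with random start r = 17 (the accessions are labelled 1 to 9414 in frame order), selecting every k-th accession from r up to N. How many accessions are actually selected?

35

k = ⌊9414/34⌋ = 276
Achieved size = ⌊(9414 − 17)/276⌋ + 1 = ⌊9397/276⌋ + 1 = 34 + 1 = 35
(last selection: 17 + 34×276 = 9401 ≤ 9414; next would be 9677 > 9414)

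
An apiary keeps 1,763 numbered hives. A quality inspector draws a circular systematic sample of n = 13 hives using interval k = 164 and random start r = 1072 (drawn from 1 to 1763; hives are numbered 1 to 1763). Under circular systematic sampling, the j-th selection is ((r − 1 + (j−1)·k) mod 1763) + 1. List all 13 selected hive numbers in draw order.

Selection 1: 1072
Selection 2: 1072 + 164 = 1236
Selection 3: 1236 + 164 = 1400
Selection 4: 1400 + 164 = 1564
Selection 5: 1564 + 164 = 1728
Selection 6: 1728 + 164 = 1892 → 1892 − 1763 = 129
Selection 7: 129 + 164 = 293
Selection 8: 293 + 164 = 457
Selection 9: 457 + 164 = 621
Selection 10: 621 + 164 = 785
Selection 11: 785 + 164 = 949
Selection 12: 949 + 164 = 1113
Selection 13: 1113 + 164 = 1277

1072, 1236, 1400, 1564, 1728, 129, 293, 457, 621, 785, 949, 1113, 1277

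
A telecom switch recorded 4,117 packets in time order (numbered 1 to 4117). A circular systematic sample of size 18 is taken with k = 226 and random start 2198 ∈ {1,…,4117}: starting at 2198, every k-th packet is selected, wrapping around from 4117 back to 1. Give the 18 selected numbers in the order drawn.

Selection 1: 2198
Selection 2: 2198 + 226 = 2424
Selection 3: 2424 + 226 = 2650
Selection 4: 2650 + 226 = 2876
Selection 5: 2876 + 226 = 3102
Selection 6: 3102 + 226 = 3328
Selection 7: 3328 + 226 = 3554
Selection 8: 3554 + 226 = 3780
Selection 9: 3780 + 226 = 4006
Selection 10: 4006 + 226 = 4232 → 4232 − 4117 = 115
Selection 11: 115 + 226 = 341
Selection 12: 341 + 226 = 567
Selection 13: 567 + 226 = 793
Selection 14: 793 + 226 = 1019
Selection 15: 1019 + 226 = 1245
Selection 16: 1245 + 226 = 1471
Selection 17: 1471 + 226 = 1697
Selection 18: 1697 + 226 = 1923

2198, 2424, 2650, 2876, 3102, 3328, 3554, 3780, 4006, 115, 341, 567, 793, 1019, 1245, 1471, 1697, 1923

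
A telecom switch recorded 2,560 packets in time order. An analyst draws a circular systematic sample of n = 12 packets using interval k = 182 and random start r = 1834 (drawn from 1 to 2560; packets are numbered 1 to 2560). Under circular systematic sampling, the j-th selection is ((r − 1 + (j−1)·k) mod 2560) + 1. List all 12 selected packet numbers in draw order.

1834, 2016, 2198, 2380, 2, 184, 366, 548, 730, 912, 1094, 1276

Selection 1: 1834
Selection 2: 1834 + 182 = 2016
Selection 3: 2016 + 182 = 2198
Selection 4: 2198 + 182 = 2380
Selection 5: 2380 + 182 = 2562 → 2562 − 2560 = 2
Selection 6: 2 + 182 = 184
Selection 7: 184 + 182 = 366
Selection 8: 366 + 182 = 548
Selection 9: 548 + 182 = 730
Selection 10: 730 + 182 = 912
Selection 11: 912 + 182 = 1094
Selection 12: 1094 + 182 = 1276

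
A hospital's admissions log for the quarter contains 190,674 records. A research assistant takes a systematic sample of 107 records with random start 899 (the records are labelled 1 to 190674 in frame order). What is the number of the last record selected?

189791

k = 190674/107 = 1782
107th selection = r + (107−1)·k = 899 + 106×1782 = 899 + 188892 = 189791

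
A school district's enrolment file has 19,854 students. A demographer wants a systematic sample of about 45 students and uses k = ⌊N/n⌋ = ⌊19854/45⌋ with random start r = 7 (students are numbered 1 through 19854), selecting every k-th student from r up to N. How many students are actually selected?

46

k = ⌊19854/45⌋ = 441
Achieved size = ⌊(19854 − 7)/441⌋ + 1 = ⌊19847/441⌋ + 1 = 45 + 1 = 46
(last selection: 7 + 45×441 = 19852 ≤ 19854; next would be 20293 > 19854)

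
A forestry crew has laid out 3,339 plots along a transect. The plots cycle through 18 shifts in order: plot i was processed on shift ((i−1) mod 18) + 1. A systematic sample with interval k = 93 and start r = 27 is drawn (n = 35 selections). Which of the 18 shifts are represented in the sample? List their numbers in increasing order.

Consecutive selections differ by k = 93, so their shift numbers differ by 93 mod 18 = 3.
gcd(93, 18) = 3, so the sample visits 18/3 = 6 distinct residues mod 18.
Start 27 is shift 9; the shifts hit are 3, 6, 9, 12, 15, 18.

3, 6, 9, 12, 15, 18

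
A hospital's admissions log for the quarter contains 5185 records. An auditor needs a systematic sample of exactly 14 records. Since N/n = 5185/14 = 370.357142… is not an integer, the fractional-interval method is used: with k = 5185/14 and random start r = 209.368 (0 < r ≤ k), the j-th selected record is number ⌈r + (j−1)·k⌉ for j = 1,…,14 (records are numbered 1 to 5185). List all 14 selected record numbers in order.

j=1: r + 0k = 209.368 → ⌈·⌉ = 210
j=2: r + 1k = 579.725142… → ⌈·⌉ = 580
j=3: r + 2k = 950.082285… → ⌈·⌉ = 951
j=4: r + 3k = 1320.439428… → ⌈·⌉ = 1321
j=5: r + 4k = 1690.796571… → ⌈·⌉ = 1691
j=6: r + 5k = 2061.153714… → ⌈·⌉ = 2062
j=7: r + 6k = 2431.510857… → ⌈·⌉ = 2432
j=8: r + 7k = 2801.868 → ⌈·⌉ = 2802
j=9: r + 8k = 3172.225142… → ⌈·⌉ = 3173
j=10: r + 9k = 3542.582285… → ⌈·⌉ = 3543
j=11: r + 10k = 3912.939428… → ⌈·⌉ = 3913
j=12: r + 11k = 4283.296571… → ⌈·⌉ = 4284
j=13: r + 12k = 4653.653714… → ⌈·⌉ = 4654
j=14: r + 13k = 5024.010857… → ⌈·⌉ = 5025

210, 580, 951, 1321, 1691, 2062, 2432, 2802, 3173, 3543, 3913, 4284, 4654, 5025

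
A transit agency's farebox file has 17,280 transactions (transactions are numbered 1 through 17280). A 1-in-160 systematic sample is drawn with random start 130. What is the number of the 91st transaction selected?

k = 160
91st selection = r + (91−1)·k = 130 + 90×160 = 130 + 14400 = 14530

14530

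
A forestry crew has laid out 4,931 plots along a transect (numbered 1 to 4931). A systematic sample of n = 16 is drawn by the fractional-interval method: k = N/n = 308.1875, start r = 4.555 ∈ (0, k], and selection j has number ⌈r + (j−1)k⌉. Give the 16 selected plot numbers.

5, 313, 621, 930, 1238, 1546, 1854, 2162, 2471, 2779, 3087, 3395, 3703, 4011, 4320, 4628

j=1: r + 0k = 4.555 → ⌈·⌉ = 5
j=2: r + 1k = 312.7425 → ⌈·⌉ = 313
j=3: r + 2k = 620.93 → ⌈·⌉ = 621
j=4: r + 3k = 929.1175 → ⌈·⌉ = 930
j=5: r + 4k = 1237.305 → ⌈·⌉ = 1238
j=6: r + 5k = 1545.4925 → ⌈·⌉ = 1546
j=7: r + 6k = 1853.68 → ⌈·⌉ = 1854
j=8: r + 7k = 2161.8675 → ⌈·⌉ = 2162
j=9: r + 8k = 2470.055 → ⌈·⌉ = 2471
j=10: r + 9k = 2778.2425 → ⌈·⌉ = 2779
j=11: r + 10k = 3086.43 → ⌈·⌉ = 3087
j=12: r + 11k = 3394.6175 → ⌈·⌉ = 3395
j=13: r + 12k = 3702.805 → ⌈·⌉ = 3703
j=14: r + 13k = 4010.9925 → ⌈·⌉ = 4011
j=15: r + 14k = 4319.18 → ⌈·⌉ = 4320
j=16: r + 15k = 4627.3675 → ⌈·⌉ = 4628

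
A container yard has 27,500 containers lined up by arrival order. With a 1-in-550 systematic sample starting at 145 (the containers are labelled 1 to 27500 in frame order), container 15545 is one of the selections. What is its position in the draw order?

29

k = 550
position = (15545 − 145)/550 + 1 = 15400/550 + 1 = 28 + 1 = 29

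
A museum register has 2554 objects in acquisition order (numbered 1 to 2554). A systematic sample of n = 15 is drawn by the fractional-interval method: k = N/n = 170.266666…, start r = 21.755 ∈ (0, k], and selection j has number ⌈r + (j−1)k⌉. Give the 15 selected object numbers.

j=1: r + 0k = 21.755 → ⌈·⌉ = 22
j=2: r + 1k = 192.021666… → ⌈·⌉ = 193
j=3: r + 2k = 362.288333… → ⌈·⌉ = 363
j=4: r + 3k = 532.555 → ⌈·⌉ = 533
j=5: r + 4k = 702.821666… → ⌈·⌉ = 703
j=6: r + 5k = 873.088333… → ⌈·⌉ = 874
j=7: r + 6k = 1043.355 → ⌈·⌉ = 1044
j=8: r + 7k = 1213.621666… → ⌈·⌉ = 1214
j=9: r + 8k = 1383.888333… → ⌈·⌉ = 1384
j=10: r + 9k = 1554.155 → ⌈·⌉ = 1555
j=11: r + 10k = 1724.421666… → ⌈·⌉ = 1725
j=12: r + 11k = 1894.688333… → ⌈·⌉ = 1895
j=13: r + 12k = 2064.955 → ⌈·⌉ = 2065
j=14: r + 13k = 2235.221666… → ⌈·⌉ = 2236
j=15: r + 14k = 2405.488333… → ⌈·⌉ = 2406

22, 193, 363, 533, 703, 874, 1044, 1214, 1384, 1555, 1725, 1895, 2065, 2236, 2406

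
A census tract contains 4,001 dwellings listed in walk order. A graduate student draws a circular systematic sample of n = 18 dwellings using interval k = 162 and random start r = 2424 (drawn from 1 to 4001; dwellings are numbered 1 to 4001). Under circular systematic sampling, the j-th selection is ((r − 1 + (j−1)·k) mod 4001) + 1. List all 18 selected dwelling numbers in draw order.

2424, 2586, 2748, 2910, 3072, 3234, 3396, 3558, 3720, 3882, 43, 205, 367, 529, 691, 853, 1015, 1177

Selection 1: 2424
Selection 2: 2424 + 162 = 2586
Selection 3: 2586 + 162 = 2748
Selection 4: 2748 + 162 = 2910
Selection 5: 2910 + 162 = 3072
Selection 6: 3072 + 162 = 3234
Selection 7: 3234 + 162 = 3396
Selection 8: 3396 + 162 = 3558
Selection 9: 3558 + 162 = 3720
Selection 10: 3720 + 162 = 3882
Selection 11: 3882 + 162 = 4044 → 4044 − 4001 = 43
Selection 12: 43 + 162 = 205
Selection 13: 205 + 162 = 367
Selection 14: 367 + 162 = 529
Selection 15: 529 + 162 = 691
Selection 16: 691 + 162 = 853
Selection 17: 853 + 162 = 1015
Selection 18: 1015 + 162 = 1177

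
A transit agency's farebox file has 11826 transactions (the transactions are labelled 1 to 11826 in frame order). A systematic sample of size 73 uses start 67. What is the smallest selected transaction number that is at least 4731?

4765

k = 11826/73 = 162
Steps past start: ⌈(4731 − 67)/162⌉ = ⌈4664/162⌉ = 29
Selected transaction: 67 + 29×162 = 4765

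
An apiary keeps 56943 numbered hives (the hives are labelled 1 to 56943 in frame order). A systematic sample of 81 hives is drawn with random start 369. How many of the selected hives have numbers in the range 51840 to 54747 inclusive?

k = 56943/81 = 703
First selection ≥ 51840: 369 + ⌈(51840−369)/703⌉·703 = 369 + 74×703 = 52391
Last selection ≤ 54747: 369 + ⌊(54747−369)/703⌋·703 = 369 + 77×703 = 54500
Count = 77 − 74 + 1 = 4

4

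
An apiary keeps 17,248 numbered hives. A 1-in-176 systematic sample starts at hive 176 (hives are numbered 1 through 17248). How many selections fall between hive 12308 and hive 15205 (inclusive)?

17

k = 176
First selection ≥ 12308: 176 + ⌈(12308−176)/176⌉·176 = 176 + 69×176 = 12320
Last selection ≤ 15205: 176 + ⌊(15205−176)/176⌋·176 = 176 + 85×176 = 15136
Count = 85 − 69 + 1 = 17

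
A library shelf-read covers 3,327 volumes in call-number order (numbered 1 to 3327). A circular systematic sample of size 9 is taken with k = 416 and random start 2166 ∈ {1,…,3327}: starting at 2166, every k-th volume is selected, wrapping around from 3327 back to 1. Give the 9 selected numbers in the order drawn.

2166, 2582, 2998, 87, 503, 919, 1335, 1751, 2167

Selection 1: 2166
Selection 2: 2166 + 416 = 2582
Selection 3: 2582 + 416 = 2998
Selection 4: 2998 + 416 = 3414 → 3414 − 3327 = 87
Selection 5: 87 + 416 = 503
Selection 6: 503 + 416 = 919
Selection 7: 919 + 416 = 1335
Selection 8: 1335 + 416 = 1751
Selection 9: 1751 + 416 = 2167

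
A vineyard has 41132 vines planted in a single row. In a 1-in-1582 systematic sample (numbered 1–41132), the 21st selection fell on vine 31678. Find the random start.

k = 1582
r = 31678 − (21−1)×1582 = 31678 − 31640 = 38

38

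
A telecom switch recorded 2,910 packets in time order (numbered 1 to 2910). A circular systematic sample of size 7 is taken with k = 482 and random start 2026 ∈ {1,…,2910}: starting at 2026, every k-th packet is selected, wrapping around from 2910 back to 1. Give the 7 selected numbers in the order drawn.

Selection 1: 2026
Selection 2: 2026 + 482 = 2508
Selection 3: 2508 + 482 = 2990 → 2990 − 2910 = 80
Selection 4: 80 + 482 = 562
Selection 5: 562 + 482 = 1044
Selection 6: 1044 + 482 = 1526
Selection 7: 1526 + 482 = 2008

2026, 2508, 80, 562, 1044, 1526, 2008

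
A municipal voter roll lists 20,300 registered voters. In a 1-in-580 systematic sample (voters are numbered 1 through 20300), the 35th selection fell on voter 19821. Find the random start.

101

k = 580
r = 19821 − (35−1)×580 = 19821 − 19720 = 101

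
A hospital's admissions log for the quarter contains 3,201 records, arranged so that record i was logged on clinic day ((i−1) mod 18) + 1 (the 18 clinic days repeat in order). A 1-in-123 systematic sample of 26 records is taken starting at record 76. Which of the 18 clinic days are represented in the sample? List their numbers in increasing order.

Consecutive selections differ by k = 123, so their clinic day numbers differ by 123 mod 18 = 15.
gcd(123, 18) = 3, so the sample visits 18/3 = 6 distinct residues mod 18.
Start 76 is clinic day 4; the clinic days hit are 1, 4, 7, 10, 13, 16.

1, 4, 7, 10, 13, 16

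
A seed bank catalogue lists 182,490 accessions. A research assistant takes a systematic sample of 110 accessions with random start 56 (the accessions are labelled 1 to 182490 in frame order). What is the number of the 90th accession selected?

147707

k = 182490/110 = 1659
90th selection = r + (90−1)·k = 56 + 89×1659 = 56 + 147651 = 147707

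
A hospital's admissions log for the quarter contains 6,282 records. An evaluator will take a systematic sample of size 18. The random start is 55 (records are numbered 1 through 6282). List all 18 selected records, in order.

k = N/n = 6282/18 = 349
record 1: 55
record 2: 55 + 349 = 404
record 3: 404 + 349 = 753
record 4: 753 + 349 = 1102
record 5: 1102 + 349 = 1451
record 6: 1451 + 349 = 1800
record 7: 1800 + 349 = 2149
record 8: 2149 + 349 = 2498
record 9: 2498 + 349 = 2847
record 10: 2847 + 349 = 3196
record 11: 3196 + 349 = 3545
record 12: 3545 + 349 = 3894
record 13: 3894 + 349 = 4243
record 14: 4243 + 349 = 4592
record 15: 4592 + 349 = 4941
record 16: 4941 + 349 = 5290
record 17: 5290 + 349 = 5639
record 18: 5639 + 349 = 5988

55, 404, 753, 1102, 1451, 1800, 2149, 2498, 2847, 3196, 3545, 3894, 4243, 4592, 4941, 5290, 5639, 5988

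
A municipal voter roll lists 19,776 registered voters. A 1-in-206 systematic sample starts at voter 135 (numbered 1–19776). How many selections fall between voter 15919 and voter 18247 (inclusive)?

k = 206
First selection ≥ 15919: 135 + ⌈(15919−135)/206⌉·206 = 135 + 77×206 = 15997
Last selection ≤ 18247: 135 + ⌊(18247−135)/206⌋·206 = 135 + 87×206 = 18057
Count = 87 − 77 + 1 = 11

11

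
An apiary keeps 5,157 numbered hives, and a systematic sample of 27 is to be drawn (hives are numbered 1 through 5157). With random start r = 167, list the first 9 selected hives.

167, 358, 549, 740, 931, 1122, 1313, 1504, 1695

k = N/n = 5157/27 = 191
hive 1: 167
hive 2: 167 + 191 = 358
hive 3: 358 + 191 = 549
hive 4: 549 + 191 = 740
hive 5: 740 + 191 = 931
hive 6: 931 + 191 = 1122
hive 7: 1122 + 191 = 1313
hive 8: 1313 + 191 = 1504
hive 9: 1504 + 191 = 1695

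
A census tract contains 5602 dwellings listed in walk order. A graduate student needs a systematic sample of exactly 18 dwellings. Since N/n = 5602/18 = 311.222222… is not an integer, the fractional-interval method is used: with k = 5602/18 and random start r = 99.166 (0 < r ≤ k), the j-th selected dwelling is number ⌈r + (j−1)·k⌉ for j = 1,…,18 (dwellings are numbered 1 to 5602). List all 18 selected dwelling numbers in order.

j=1: r + 0k = 99.166 → ⌈·⌉ = 100
j=2: r + 1k = 410.388222… → ⌈·⌉ = 411
j=3: r + 2k = 721.610444… → ⌈·⌉ = 722
j=4: r + 3k = 1032.832666… → ⌈·⌉ = 1033
j=5: r + 4k = 1344.054888… → ⌈·⌉ = 1345
j=6: r + 5k = 1655.277111… → ⌈·⌉ = 1656
j=7: r + 6k = 1966.499333… → ⌈·⌉ = 1967
j=8: r + 7k = 2277.721555… → ⌈·⌉ = 2278
j=9: r + 8k = 2588.943777… → ⌈·⌉ = 2589
j=10: r + 9k = 2900.166 → ⌈·⌉ = 2901
j=11: r + 10k = 3211.388222… → ⌈·⌉ = 3212
j=12: r + 11k = 3522.610444… → ⌈·⌉ = 3523
j=13: r + 12k = 3833.832666… → ⌈·⌉ = 3834
j=14: r + 13k = 4145.054888… → ⌈·⌉ = 4146
j=15: r + 14k = 4456.277111… → ⌈·⌉ = 4457
j=16: r + 15k = 4767.499333… → ⌈·⌉ = 4768
j=17: r + 16k = 5078.721555… → ⌈·⌉ = 5079
j=18: r + 17k = 5389.943777… → ⌈·⌉ = 5390

100, 411, 722, 1033, 1345, 1656, 1967, 2278, 2589, 2901, 3212, 3523, 3834, 4146, 4457, 4768, 5079, 5390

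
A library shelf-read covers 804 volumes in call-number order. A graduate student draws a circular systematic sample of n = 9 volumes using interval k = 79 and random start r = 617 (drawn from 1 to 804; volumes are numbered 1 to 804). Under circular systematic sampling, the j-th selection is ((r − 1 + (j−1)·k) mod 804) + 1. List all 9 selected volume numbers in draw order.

Selection 1: 617
Selection 2: 617 + 79 = 696
Selection 3: 696 + 79 = 775
Selection 4: 775 + 79 = 854 → 854 − 804 = 50
Selection 5: 50 + 79 = 129
Selection 6: 129 + 79 = 208
Selection 7: 208 + 79 = 287
Selection 8: 287 + 79 = 366
Selection 9: 366 + 79 = 445

617, 696, 775, 50, 129, 208, 287, 366, 445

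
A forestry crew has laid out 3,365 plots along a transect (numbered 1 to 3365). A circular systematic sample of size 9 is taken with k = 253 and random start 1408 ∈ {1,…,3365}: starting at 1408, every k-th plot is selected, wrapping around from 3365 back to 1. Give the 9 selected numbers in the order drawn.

1408, 1661, 1914, 2167, 2420, 2673, 2926, 3179, 67

Selection 1: 1408
Selection 2: 1408 + 253 = 1661
Selection 3: 1661 + 253 = 1914
Selection 4: 1914 + 253 = 2167
Selection 5: 2167 + 253 = 2420
Selection 6: 2420 + 253 = 2673
Selection 7: 2673 + 253 = 2926
Selection 8: 2926 + 253 = 3179
Selection 9: 3179 + 253 = 3432 → 3432 − 3365 = 67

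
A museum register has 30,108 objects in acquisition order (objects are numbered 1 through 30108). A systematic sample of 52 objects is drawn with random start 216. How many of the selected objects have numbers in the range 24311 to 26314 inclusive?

k = 30108/52 = 579
First selection ≥ 24311: 216 + ⌈(24311−216)/579⌉·579 = 216 + 42×579 = 24534
Last selection ≤ 26314: 216 + ⌊(26314−216)/579⌋·579 = 216 + 45×579 = 26271
Count = 45 − 42 + 1 = 4

4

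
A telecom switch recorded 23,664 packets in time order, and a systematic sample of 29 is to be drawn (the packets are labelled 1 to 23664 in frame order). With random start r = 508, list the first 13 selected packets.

k = N/n = 23664/29 = 816
packet 1: 508
packet 2: 508 + 816 = 1324
packet 3: 1324 + 816 = 2140
packet 4: 2140 + 816 = 2956
packet 5: 2956 + 816 = 3772
packet 6: 3772 + 816 = 4588
packet 7: 4588 + 816 = 5404
packet 8: 5404 + 816 = 6220
packet 9: 6220 + 816 = 7036
packet 10: 7036 + 816 = 7852
packet 11: 7852 + 816 = 8668
packet 12: 8668 + 816 = 9484
packet 13: 9484 + 816 = 10300

508, 1324, 2140, 2956, 3772, 4588, 5404, 6220, 7036, 7852, 8668, 9484, 10300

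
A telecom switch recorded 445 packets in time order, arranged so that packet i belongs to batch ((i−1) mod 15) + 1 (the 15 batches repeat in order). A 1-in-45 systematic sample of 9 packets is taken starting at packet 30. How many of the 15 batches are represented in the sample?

Consecutive selections differ by k = 45, so their batch numbers differ by 45 mod 15 = 0.
gcd(45, 15) = 15, so the sample visits 15/15 = 1 distinct residues mod 15.
Start 30 is batch 15; the batches hit are 15.

1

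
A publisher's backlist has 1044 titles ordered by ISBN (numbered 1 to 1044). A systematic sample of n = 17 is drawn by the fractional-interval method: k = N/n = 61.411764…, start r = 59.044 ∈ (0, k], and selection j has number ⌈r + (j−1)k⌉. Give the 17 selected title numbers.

60, 121, 182, 244, 305, 367, 428, 489, 551, 612, 674, 735, 796, 858, 919, 981, 1042

j=1: r + 0k = 59.044 → ⌈·⌉ = 60
j=2: r + 1k = 120.455764… → ⌈·⌉ = 121
j=3: r + 2k = 181.867529… → ⌈·⌉ = 182
j=4: r + 3k = 243.279294… → ⌈·⌉ = 244
j=5: r + 4k = 304.691058… → ⌈·⌉ = 305
j=6: r + 5k = 366.102823… → ⌈·⌉ = 367
j=7: r + 6k = 427.514588… → ⌈·⌉ = 428
j=8: r + 7k = 488.926352… → ⌈·⌉ = 489
j=9: r + 8k = 550.338117… → ⌈·⌉ = 551
j=10: r + 9k = 611.749882… → ⌈·⌉ = 612
j=11: r + 10k = 673.161647… → ⌈·⌉ = 674
j=12: r + 11k = 734.573411… → ⌈·⌉ = 735
j=13: r + 12k = 795.985176… → ⌈·⌉ = 796
j=14: r + 13k = 857.396941… → ⌈·⌉ = 858
j=15: r + 14k = 918.808705… → ⌈·⌉ = 919
j=16: r + 15k = 980.220470… → ⌈·⌉ = 981
j=17: r + 16k = 1041.632235… → ⌈·⌉ = 1042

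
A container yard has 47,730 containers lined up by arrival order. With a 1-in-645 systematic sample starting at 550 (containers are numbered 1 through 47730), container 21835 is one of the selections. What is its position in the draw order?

34

k = 645
position = (21835 − 550)/645 + 1 = 21285/645 + 1 = 33 + 1 = 34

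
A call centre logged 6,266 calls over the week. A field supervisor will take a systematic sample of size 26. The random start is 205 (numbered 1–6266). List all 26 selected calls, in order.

205, 446, 687, 928, 1169, 1410, 1651, 1892, 2133, 2374, 2615, 2856, 3097, 3338, 3579, 3820, 4061, 4302, 4543, 4784, 5025, 5266, 5507, 5748, 5989, 6230

k = N/n = 6266/26 = 241
call 1: 205
call 2: 205 + 241 = 446
call 3: 446 + 241 = 687
call 4: 687 + 241 = 928
call 5: 928 + 241 = 1169
call 6: 1169 + 241 = 1410
call 7: 1410 + 241 = 1651
call 8: 1651 + 241 = 1892
call 9: 1892 + 241 = 2133
call 10: 2133 + 241 = 2374
call 11: 2374 + 241 = 2615
call 12: 2615 + 241 = 2856
call 13: 2856 + 241 = 3097
call 14: 3097 + 241 = 3338
call 15: 3338 + 241 = 3579
call 16: 3579 + 241 = 3820
call 17: 3820 + 241 = 4061
call 18: 4061 + 241 = 4302
call 19: 4302 + 241 = 4543
call 20: 4543 + 241 = 4784
call 21: 4784 + 241 = 5025
call 22: 5025 + 241 = 5266
call 23: 5266 + 241 = 5507
call 24: 5507 + 241 = 5748
call 25: 5748 + 241 = 5989
call 26: 5989 + 241 = 6230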